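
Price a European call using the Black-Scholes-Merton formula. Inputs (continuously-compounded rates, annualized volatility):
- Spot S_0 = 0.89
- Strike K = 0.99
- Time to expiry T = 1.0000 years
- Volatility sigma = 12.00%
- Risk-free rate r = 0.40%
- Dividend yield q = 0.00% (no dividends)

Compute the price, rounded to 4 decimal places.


Answer: Price = 0.0123

Derivation:
d1 = (ln(S/K) + (r - q + 0.5*sigma^2) * T) / (sigma * sqrt(T)) = -0.79402900
d2 = d1 - sigma * sqrt(T) = -0.91402900
exp(-rT) = 0.99600799; exp(-qT) = 1.00000000
C = S_0 * exp(-qT) * N(d1) - K * exp(-rT) * N(d2)
N(d1) = 0.21358927; N(d2) = 0.18035080
C = 0.8900 * 1.00000000 * 0.21358927 - 0.9900 * 0.99600799 * 0.18035080 = 0.0123


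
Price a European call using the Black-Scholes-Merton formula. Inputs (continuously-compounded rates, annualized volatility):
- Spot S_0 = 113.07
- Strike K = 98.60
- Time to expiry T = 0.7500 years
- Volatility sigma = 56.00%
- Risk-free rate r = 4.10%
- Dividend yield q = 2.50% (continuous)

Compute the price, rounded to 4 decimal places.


Answer: Price = 28.3741

Derivation:
d1 = (ln(S/K) + (r - q + 0.5*sigma^2) * T) / (sigma * sqrt(T)) = 0.54958763
d2 = d1 - sigma * sqrt(T) = 0.06461340
exp(-rT) = 0.96971797; exp(-qT) = 0.98142469
C = S_0 * exp(-qT) * N(d1) - K * exp(-rT) * N(d2)
N(d1) = 0.70869888; N(d2) = 0.52575909
C = 113.0700 * 0.98142469 * 0.70869888 - 98.6000 * 0.96971797 * 0.52575909 = 28.3741


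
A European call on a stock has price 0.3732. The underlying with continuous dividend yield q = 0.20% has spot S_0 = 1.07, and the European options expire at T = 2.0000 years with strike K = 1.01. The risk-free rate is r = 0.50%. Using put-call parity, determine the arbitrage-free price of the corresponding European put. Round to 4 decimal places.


Answer: Put price = 0.3074

Derivation:
Put-call parity: C - P = S_0 * exp(-qT) - K * exp(-rT).
S_0 * exp(-qT) = 1.0700 * 0.99600799 = 1.06572855
K * exp(-rT) = 1.0100 * 0.99004983 = 0.99995033
P = C - S*exp(-qT) + K*exp(-rT)
P = 0.3732 - 1.06572855 + 0.99995033 = 0.3074


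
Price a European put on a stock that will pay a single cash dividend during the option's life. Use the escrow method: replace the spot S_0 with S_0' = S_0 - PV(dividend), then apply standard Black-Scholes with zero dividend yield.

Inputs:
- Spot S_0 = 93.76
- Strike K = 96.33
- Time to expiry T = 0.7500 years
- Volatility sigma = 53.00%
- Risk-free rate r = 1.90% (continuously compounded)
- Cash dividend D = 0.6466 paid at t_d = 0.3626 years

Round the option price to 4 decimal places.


PV(D) = D * exp(-r * t_d) = 0.6466 * 0.99313428 = 0.64216062
S_0' = S_0 - PV(D) = 93.7600 - 0.64216062 = 93.11783938
d1 = (ln(S_0'/K) + (r + sigma^2/2)*T) / (sigma*sqrt(T)) = 0.18665513
d2 = d1 - sigma*sqrt(T) = -0.27233833
exp(-rT) = 0.98585105
N(-d1) = 0.42596552; N(-d2) = 0.60731906
P = K * exp(-rT) * N(-d2) - S_0' * N(-d1) = 96.3300 * 0.98585105 * 0.60731906 - 93.11783938 * 0.42596552 = 18.0103

Answer: Price = 18.0103


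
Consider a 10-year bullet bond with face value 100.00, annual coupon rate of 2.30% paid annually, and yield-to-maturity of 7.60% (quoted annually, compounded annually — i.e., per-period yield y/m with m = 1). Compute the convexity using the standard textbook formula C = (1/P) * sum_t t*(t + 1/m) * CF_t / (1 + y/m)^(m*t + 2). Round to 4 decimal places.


Coupon per period c = face * coupon_rate / m = 2.300000
Periods per year m = 1; per-period yield y/m = 0.076000
Number of cashflows N = 10
Cashflows (t years, CF_t, discount factor 1/(1+y/m)^(m*t), PV):
  t = 1.0000: CF_t = 2.300000, DF = 0.929368, PV = 2.137546
  t = 2.0000: CF_t = 2.300000, DF = 0.863725, PV = 1.986567
  t = 3.0000: CF_t = 2.300000, DF = 0.802718, PV = 1.846252
  t = 4.0000: CF_t = 2.300000, DF = 0.746021, PV = 1.715848
  t = 5.0000: CF_t = 2.300000, DF = 0.693328, PV = 1.594654
  t = 6.0000: CF_t = 2.300000, DF = 0.644357, PV = 1.482020
  t = 7.0000: CF_t = 2.300000, DF = 0.598845, PV = 1.377342
  t = 8.0000: CF_t = 2.300000, DF = 0.556547, PV = 1.280058
  t = 9.0000: CF_t = 2.300000, DF = 0.517237, PV = 1.189645
  t = 10.0000: CF_t = 102.300000, DF = 0.480704, PV = 49.175968
Price P = sum_t PV_t = 63.785902
Convexity numerator sum_t t*(t + 1/m) * CF_t / (1+y/m)^(m*t + 2):
  t = 1.0000: term = 3.692504
  t = 2.0000: term = 10.295087
  t = 3.0000: term = 19.135849
  t = 4.0000: term = 29.640410
  t = 5.0000: term = 41.320274
  t = 6.0000: term = 53.762438
  t = 7.0000: term = 66.620122
  t = 8.0000: term = 79.604500
  t = 9.0000: term = 92.477347
  t = 10.0000: term = 4672.196104
Convexity = (1/P) * sum = 5068.744633 / 63.785902 = 79.464967

Answer: Convexity = 79.4650


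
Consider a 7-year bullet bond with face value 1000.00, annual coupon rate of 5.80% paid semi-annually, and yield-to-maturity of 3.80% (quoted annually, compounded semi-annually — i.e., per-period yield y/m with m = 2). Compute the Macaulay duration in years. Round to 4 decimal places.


Coupon per period c = face * coupon_rate / m = 29.000000
Periods per year m = 2; per-period yield y/m = 0.019000
Number of cashflows N = 14
Cashflows (t years, CF_t, discount factor 1/(1+y/m)^(m*t), PV):
  t = 0.5000: CF_t = 29.000000, DF = 0.981354, PV = 28.459274
  t = 1.0000: CF_t = 29.000000, DF = 0.963056, PV = 27.928630
  t = 1.5000: CF_t = 29.000000, DF = 0.945099, PV = 27.407880
  t = 2.0000: CF_t = 29.000000, DF = 0.927477, PV = 26.896840
  t = 2.5000: CF_t = 29.000000, DF = 0.910184, PV = 26.395329
  t = 3.0000: CF_t = 29.000000, DF = 0.893213, PV = 25.903169
  t = 3.5000: CF_t = 29.000000, DF = 0.876558, PV = 25.420185
  t = 4.0000: CF_t = 29.000000, DF = 0.860214, PV = 24.946207
  t = 4.5000: CF_t = 29.000000, DF = 0.844175, PV = 24.481067
  t = 5.0000: CF_t = 29.000000, DF = 0.828434, PV = 24.024600
  t = 5.5000: CF_t = 29.000000, DF = 0.812988, PV = 23.576643
  t = 6.0000: CF_t = 29.000000, DF = 0.797829, PV = 23.137040
  t = 6.5000: CF_t = 29.000000, DF = 0.782953, PV = 22.705633
  t = 7.0000: CF_t = 1029.000000, DF = 0.768354, PV = 790.636389
Price P = sum_t PV_t = 1121.918885
Macaulay numerator sum_t t * PV_t:
  t * PV_t at t = 0.5000: 14.229637
  t * PV_t at t = 1.0000: 27.928630
  t * PV_t at t = 1.5000: 41.111820
  t * PV_t at t = 2.0000: 53.793680
  t * PV_t at t = 2.5000: 65.988322
  t * PV_t at t = 3.0000: 77.709506
  t * PV_t at t = 3.5000: 88.970648
  t * PV_t at t = 4.0000: 99.784829
  t * PV_t at t = 4.5000: 110.164801
  t * PV_t at t = 5.0000: 120.122998
  t * PV_t at t = 5.5000: 129.671538
  t * PV_t at t = 6.0000: 138.822238
  t * PV_t at t = 6.5000: 147.586612
  t * PV_t at t = 7.0000: 5534.454721
Macaulay duration D = (sum_t t * PV_t) / P = 6650.339980 / 1121.918885 = 5.927648

Answer: Macaulay duration = 5.9276 years


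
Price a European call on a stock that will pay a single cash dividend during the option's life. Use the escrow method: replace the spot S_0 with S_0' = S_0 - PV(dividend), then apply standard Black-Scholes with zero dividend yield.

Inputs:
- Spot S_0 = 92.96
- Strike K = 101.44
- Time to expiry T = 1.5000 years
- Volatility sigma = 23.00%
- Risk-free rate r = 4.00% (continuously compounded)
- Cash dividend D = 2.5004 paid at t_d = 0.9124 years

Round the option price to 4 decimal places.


Answer: Price = 8.1163

Derivation:
PV(D) = D * exp(-r * t_d) = 2.5004 * 0.96416195 = 2.41079054
S_0' = S_0 - PV(D) = 92.9600 - 2.41079054 = 90.54920946
d1 = (ln(S_0'/K) + (r + sigma^2/2)*T) / (sigma*sqrt(T)) = -0.04934137
d2 = d1 - sigma*sqrt(T) = -0.33103269
exp(-rT) = 0.94176453
N(d1) = 0.48032362; N(d2) = 0.37030989
C = S_0' * N(d1) - K * exp(-rT) * N(d2) = 90.54920946 * 0.48032362 - 101.4400 * 0.94176453 * 0.37030989 = 8.1163


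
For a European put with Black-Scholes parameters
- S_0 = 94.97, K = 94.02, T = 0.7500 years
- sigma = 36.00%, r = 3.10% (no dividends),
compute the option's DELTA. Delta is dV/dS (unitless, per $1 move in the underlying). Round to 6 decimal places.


Answer: Delta = -0.396389

Derivation:
d1 = 0.2627056842; d2 = -0.0490634611
phi(d1) = 0.3854107341; exp(-qT) = 1.0000000000; exp(-rT) = 0.9770181987
N(-d1) = 0.3963887176
Delta = -exp(-qT) * N(-d1) = -1.0000000000 * 0.3963887176 = -0.396389


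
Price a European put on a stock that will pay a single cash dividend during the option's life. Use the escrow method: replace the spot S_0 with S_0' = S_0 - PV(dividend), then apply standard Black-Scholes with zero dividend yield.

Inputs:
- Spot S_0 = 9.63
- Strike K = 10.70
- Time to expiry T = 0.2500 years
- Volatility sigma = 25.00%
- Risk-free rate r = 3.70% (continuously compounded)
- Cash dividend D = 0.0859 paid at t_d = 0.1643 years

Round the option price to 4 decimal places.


Answer: Price = 1.1974

Derivation:
PV(D) = D * exp(-r * t_d) = 0.0859 * 0.99393934 = 0.08537939
S_0' = S_0 - PV(D) = 9.6300 - 0.08537939 = 9.54462061
d1 = (ln(S_0'/K) + (r + sigma^2/2)*T) / (sigma*sqrt(T)) = -0.77762826
d2 = d1 - sigma*sqrt(T) = -0.90262826
exp(-rT) = 0.99079265
N(-d1) = 0.78160590; N(-d2) = 0.81663839
P = K * exp(-rT) * N(-d2) - S_0' * N(-d1) = 10.7000 * 0.99079265 * 0.81663839 - 9.54462061 * 0.78160590 = 1.1974


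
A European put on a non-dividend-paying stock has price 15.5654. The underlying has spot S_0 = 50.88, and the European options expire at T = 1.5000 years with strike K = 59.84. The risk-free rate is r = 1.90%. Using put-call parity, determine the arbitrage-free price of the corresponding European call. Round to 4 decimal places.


Answer: Call price = 8.2868

Derivation:
Put-call parity: C - P = S_0 * exp(-qT) - K * exp(-rT).
S_0 * exp(-qT) = 50.8800 * 1.00000000 = 50.88000000
K * exp(-rT) = 59.8400 * 0.97190229 = 58.15863328
C = P + S*exp(-qT) - K*exp(-rT)
C = 15.5654 + 50.88000000 - 58.15863328 = 8.2868


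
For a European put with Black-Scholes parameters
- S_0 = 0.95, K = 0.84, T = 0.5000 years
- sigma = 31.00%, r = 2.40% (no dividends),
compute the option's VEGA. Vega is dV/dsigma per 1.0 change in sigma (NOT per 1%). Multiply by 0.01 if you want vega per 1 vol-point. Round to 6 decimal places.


Answer: Vega = 0.205943

Derivation:
d1 = 0.7257428895; d2 = 0.5065397873
phi(d1) = 0.3065759048; exp(-qT) = 1.0000000000; exp(-rT) = 0.9880717129
Vega = S * exp(-qT) * phi(d1) * sqrt(T) = 0.9500 * 1.0000000000 * 0.3065759048 * 0.7071067812 = 0.205943


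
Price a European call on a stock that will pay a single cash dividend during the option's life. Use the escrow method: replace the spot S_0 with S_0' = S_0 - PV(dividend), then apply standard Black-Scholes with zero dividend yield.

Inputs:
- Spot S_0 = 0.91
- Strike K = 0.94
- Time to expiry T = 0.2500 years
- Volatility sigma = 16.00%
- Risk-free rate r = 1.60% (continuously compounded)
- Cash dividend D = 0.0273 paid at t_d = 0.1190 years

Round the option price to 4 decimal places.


Answer: Price = 0.0098

Derivation:
PV(D) = D * exp(-r * t_d) = 0.0273 * 0.99809781 = 0.02724807
S_0' = S_0 - PV(D) = 0.9100 - 0.02724807 = 0.88275193
d1 = (ln(S_0'/K) + (r + sigma^2/2)*T) / (sigma*sqrt(T)) = -0.69544568
d2 = d1 - sigma*sqrt(T) = -0.77544568
exp(-rT) = 0.99600799
N(d1) = 0.24338802; N(d2) = 0.21903818
C = S_0' * N(d1) - K * exp(-rT) * N(d2) = 0.88275193 * 0.24338802 - 0.9400 * 0.99600799 * 0.21903818 = 0.0098


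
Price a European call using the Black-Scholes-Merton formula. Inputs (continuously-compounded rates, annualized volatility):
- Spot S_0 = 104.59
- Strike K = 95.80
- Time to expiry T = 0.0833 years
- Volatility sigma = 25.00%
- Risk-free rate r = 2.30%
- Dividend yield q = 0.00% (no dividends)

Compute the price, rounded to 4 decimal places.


Answer: Price = 9.3434

Derivation:
d1 = (ln(S/K) + (r - q + 0.5*sigma^2) * T) / (sigma * sqrt(T)) = 1.27926157
d2 = d1 - sigma * sqrt(T) = 1.20710722
exp(-rT) = 0.99808593; exp(-qT) = 1.00000000
C = S_0 * exp(-qT) * N(d1) - K * exp(-rT) * N(d2)
N(d1) = 0.89959752; N(d2) = 0.88630457
C = 104.5900 * 1.00000000 * 0.89959752 - 95.8000 * 0.99808593 * 0.88630457 = 9.3434


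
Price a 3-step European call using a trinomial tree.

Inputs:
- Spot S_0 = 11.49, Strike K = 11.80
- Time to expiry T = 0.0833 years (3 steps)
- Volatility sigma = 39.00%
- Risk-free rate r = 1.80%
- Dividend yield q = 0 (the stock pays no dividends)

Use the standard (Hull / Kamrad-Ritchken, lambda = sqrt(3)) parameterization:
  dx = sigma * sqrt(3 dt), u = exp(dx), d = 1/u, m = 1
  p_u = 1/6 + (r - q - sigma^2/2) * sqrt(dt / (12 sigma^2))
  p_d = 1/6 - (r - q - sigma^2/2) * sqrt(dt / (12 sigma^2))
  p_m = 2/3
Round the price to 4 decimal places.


Answer: Price = V(0,0) = 0.3880

Derivation:
dt = T/N = 0.027767; dx = sigma*sqrt(3*dt) = 0.112561
u = exp(dx) = 1.119140; d = 1/u = 0.893543
p_u = 0.159507, p_m = 0.666667, p_d = 0.173827
Discount per step: exp(-r*dt) = 0.999500
Stock lattice S(k, j) with j the centered position index:
  k=0: S(0,+0) = 11.4900
  k=1: S(1,-1) = 10.2668; S(1,+0) = 11.4900; S(1,+1) = 12.8589
  k=2: S(2,-2) = 9.1738; S(2,-1) = 10.2668; S(2,+0) = 11.4900; S(2,+1) = 12.8589; S(2,+2) = 14.3909
  k=3: S(3,-3) = 8.1972; S(3,-2) = 9.1738; S(3,-1) = 10.2668; S(3,+0) = 11.4900; S(3,+1) = 12.8589; S(3,+2) = 14.3909; S(3,+3) = 16.1055
Terminal payoffs V(N, j) = max(S_T - K, 0):
  V(3,-3) = 0.000000; V(3,-2) = 0.000000; V(3,-1) = 0.000000; V(3,+0) = 0.000000; V(3,+1) = 1.058922; V(3,+2) = 2.590937; V(3,+3) = 4.305478
Backward induction: V(k, j) = exp(-r*dt) * [p_u * V(k+1, j+1) + p_m * V(k+1, j) + p_d * V(k+1, j-1)]
  V(2,-2) = exp(-r*dt) * [p_u*0.000000 + p_m*0.000000 + p_d*0.000000] = 0.000000
  V(2,-1) = exp(-r*dt) * [p_u*0.000000 + p_m*0.000000 + p_d*0.000000] = 0.000000
  V(2,+0) = exp(-r*dt) * [p_u*1.058922 + p_m*0.000000 + p_d*0.000000] = 0.168821
  V(2,+1) = exp(-r*dt) * [p_u*2.590937 + p_m*1.058922 + p_d*0.000000] = 1.118661
  V(2,+2) = exp(-r*dt) * [p_u*4.305478 + p_m*2.590937 + p_d*1.058922] = 2.596815
  V(1,-1) = exp(-r*dt) * [p_u*0.168821 + p_m*0.000000 + p_d*0.000000] = 0.026915
  V(1,+0) = exp(-r*dt) * [p_u*1.118661 + p_m*0.168821 + p_d*0.000000] = 0.290836
  V(1,+1) = exp(-r*dt) * [p_u*2.596815 + p_m*1.118661 + p_d*0.168821] = 1.188734
  V(0,+0) = exp(-r*dt) * [p_u*1.188734 + p_m*0.290836 + p_d*0.026915] = 0.387986


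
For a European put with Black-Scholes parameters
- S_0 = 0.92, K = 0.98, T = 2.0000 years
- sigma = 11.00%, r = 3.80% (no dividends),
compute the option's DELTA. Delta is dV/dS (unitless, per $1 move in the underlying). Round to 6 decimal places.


d1 = 0.1601988878; d2 = 0.0046353959
phi(d1) = 0.3938558203; exp(-qT) = 1.0000000000; exp(-rT) = 0.9268162066
N(-d1) = 0.4363622027
Delta = -exp(-qT) * N(-d1) = -1.0000000000 * 0.4363622027 = -0.436362

Answer: Delta = -0.436362


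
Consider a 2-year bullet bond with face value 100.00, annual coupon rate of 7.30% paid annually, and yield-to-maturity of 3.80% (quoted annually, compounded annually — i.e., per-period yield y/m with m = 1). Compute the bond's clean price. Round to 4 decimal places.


Answer: Price = 106.6203

Derivation:
Coupon per period c = face * coupon_rate / m = 7.300000
Periods per year m = 1; per-period yield y/m = 0.038000
Number of cashflows N = 2
Cashflows (t years, CF_t, discount factor 1/(1+y/m)^(m*t), PV):
  t = 1.0000: CF_t = 7.300000, DF = 0.963391, PV = 7.032755
  t = 2.0000: CF_t = 107.300000, DF = 0.928122, PV = 99.587542
Price P = sum_t PV_t = 106.620298


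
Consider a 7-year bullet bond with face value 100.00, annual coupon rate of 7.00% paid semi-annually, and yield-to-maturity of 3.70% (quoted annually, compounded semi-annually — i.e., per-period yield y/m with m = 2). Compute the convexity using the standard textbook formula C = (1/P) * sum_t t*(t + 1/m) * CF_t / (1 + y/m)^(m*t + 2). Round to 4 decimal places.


Coupon per period c = face * coupon_rate / m = 3.500000
Periods per year m = 2; per-period yield y/m = 0.018500
Number of cashflows N = 14
Cashflows (t years, CF_t, discount factor 1/(1+y/m)^(m*t), PV):
  t = 0.5000: CF_t = 3.500000, DF = 0.981836, PV = 3.436426
  t = 1.0000: CF_t = 3.500000, DF = 0.964002, PV = 3.374007
  t = 1.5000: CF_t = 3.500000, DF = 0.946492, PV = 3.312722
  t = 2.0000: CF_t = 3.500000, DF = 0.929300, PV = 3.252549
  t = 2.5000: CF_t = 3.500000, DF = 0.912420, PV = 3.193470
  t = 3.0000: CF_t = 3.500000, DF = 0.895847, PV = 3.135464
  t = 3.5000: CF_t = 3.500000, DF = 0.879575, PV = 3.078512
  t = 4.0000: CF_t = 3.500000, DF = 0.863598, PV = 3.022594
  t = 4.5000: CF_t = 3.500000, DF = 0.847912, PV = 2.967691
  t = 5.0000: CF_t = 3.500000, DF = 0.832510, PV = 2.913786
  t = 5.5000: CF_t = 3.500000, DF = 0.817389, PV = 2.860860
  t = 6.0000: CF_t = 3.500000, DF = 0.802542, PV = 2.808896
  t = 6.5000: CF_t = 3.500000, DF = 0.787964, PV = 2.757875
  t = 7.0000: CF_t = 103.500000, DF = 0.773652, PV = 80.072960
Price P = sum_t PV_t = 120.187814
Convexity numerator sum_t t*(t + 1/m) * CF_t / (1+y/m)^(m*t + 2):
  t = 0.5000: term = 1.656361
  t = 1.0000: term = 4.878824
  t = 1.5000: term = 9.580411
  t = 2.0000: term = 15.677321
  t = 2.5000: term = 23.088838
  t = 3.0000: term = 31.737234
  t = 3.5000: term = 41.547680
  t = 4.0000: term = 52.448155
  t = 4.5000: term = 64.369361
  t = 5.0000: term = 77.244637
  t = 5.5000: term = 91.009882
  t = 6.0000: term = 105.603469
  t = 6.5000: term = 120.966173
  t = 7.0000: term = 4052.500899
Convexity = (1/P) * sum = 4692.309245 / 120.187814 = 39.041473

Answer: Convexity = 39.0415


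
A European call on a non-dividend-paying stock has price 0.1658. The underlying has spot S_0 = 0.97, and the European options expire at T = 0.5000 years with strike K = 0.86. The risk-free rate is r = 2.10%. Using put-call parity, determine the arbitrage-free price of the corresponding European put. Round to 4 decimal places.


Put-call parity: C - P = S_0 * exp(-qT) - K * exp(-rT).
S_0 * exp(-qT) = 0.9700 * 1.00000000 = 0.97000000
K * exp(-rT) = 0.8600 * 0.98955493 = 0.85101724
P = C - S*exp(-qT) + K*exp(-rT)
P = 0.1658 - 0.97000000 + 0.85101724 = 0.0468

Answer: Put price = 0.0468


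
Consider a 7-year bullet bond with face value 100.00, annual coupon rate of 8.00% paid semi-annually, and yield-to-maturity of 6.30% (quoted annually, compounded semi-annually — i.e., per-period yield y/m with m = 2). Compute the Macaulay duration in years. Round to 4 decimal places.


Coupon per period c = face * coupon_rate / m = 4.000000
Periods per year m = 2; per-period yield y/m = 0.031500
Number of cashflows N = 14
Cashflows (t years, CF_t, discount factor 1/(1+y/m)^(m*t), PV):
  t = 0.5000: CF_t = 4.000000, DF = 0.969462, PV = 3.877848
  t = 1.0000: CF_t = 4.000000, DF = 0.939856, PV = 3.759426
  t = 1.5000: CF_t = 4.000000, DF = 0.911155, PV = 3.644620
  t = 2.0000: CF_t = 4.000000, DF = 0.883330, PV = 3.533321
  t = 2.5000: CF_t = 4.000000, DF = 0.856355, PV = 3.425420
  t = 3.0000: CF_t = 4.000000, DF = 0.830204, PV = 3.320814
  t = 3.5000: CF_t = 4.000000, DF = 0.804851, PV = 3.219403
  t = 4.0000: CF_t = 4.000000, DF = 0.780272, PV = 3.121089
  t = 4.5000: CF_t = 4.000000, DF = 0.756444, PV = 3.025777
  t = 5.0000: CF_t = 4.000000, DF = 0.733344, PV = 2.933376
  t = 5.5000: CF_t = 4.000000, DF = 0.710949, PV = 2.843796
  t = 6.0000: CF_t = 4.000000, DF = 0.689238, PV = 2.756952
  t = 6.5000: CF_t = 4.000000, DF = 0.668190, PV = 2.672760
  t = 7.0000: CF_t = 104.000000, DF = 0.647785, PV = 67.369618
Price P = sum_t PV_t = 109.504220
Macaulay numerator sum_t t * PV_t:
  t * PV_t at t = 0.5000: 1.938924
  t * PV_t at t = 1.0000: 3.759426
  t * PV_t at t = 1.5000: 5.466931
  t * PV_t at t = 2.0000: 7.066641
  t * PV_t at t = 2.5000: 8.563550
  t * PV_t at t = 3.0000: 9.962443
  t * PV_t at t = 3.5000: 11.267911
  t * PV_t at t = 4.0000: 12.484355
  t * PV_t at t = 4.5000: 13.615996
  t * PV_t at t = 5.0000: 14.666878
  t * PV_t at t = 5.5000: 15.640878
  t * PV_t at t = 6.0000: 16.541712
  t * PV_t at t = 6.5000: 17.372940
  t * PV_t at t = 7.0000: 471.587328
Macaulay duration D = (sum_t t * PV_t) / P = 609.935914 / 109.504220 = 5.569976

Answer: Macaulay duration = 5.5700 years


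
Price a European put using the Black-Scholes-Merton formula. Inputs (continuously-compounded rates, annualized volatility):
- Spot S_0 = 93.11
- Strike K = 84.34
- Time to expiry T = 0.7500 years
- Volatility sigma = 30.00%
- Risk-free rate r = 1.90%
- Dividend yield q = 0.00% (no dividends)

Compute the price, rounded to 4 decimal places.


Answer: Price = 4.9720

Derivation:
d1 = (ln(S/K) + (r - q + 0.5*sigma^2) * T) / (sigma * sqrt(T)) = 0.56551590
d2 = d1 - sigma * sqrt(T) = 0.30570828
exp(-rT) = 0.98585105; exp(-qT) = 1.00000000
P = K * exp(-rT) * N(-d2) - S_0 * exp(-qT) * N(-d1)
N(-d1) = 0.28586146; N(-d2) = 0.37991338
P = 84.3400 * 0.98585105 * 0.37991338 - 93.1100 * 1.00000000 * 0.28586146 = 4.9720


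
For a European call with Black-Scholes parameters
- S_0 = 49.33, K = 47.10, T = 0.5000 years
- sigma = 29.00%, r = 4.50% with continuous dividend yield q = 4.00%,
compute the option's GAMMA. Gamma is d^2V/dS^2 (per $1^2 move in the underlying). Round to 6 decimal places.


Answer: Gamma = 0.036482

Derivation:
d1 = 0.3403105691; d2 = 0.1352496025
phi(d1) = 0.3764973859; exp(-qT) = 0.9801986733; exp(-rT) = 0.9777512372
Gamma = exp(-qT) * phi(d1) / (S * sigma * sqrt(T)) = 0.9801986733 * 0.3764973859 / (49.3300 * 0.2900 * 0.7071067812) = 0.036482


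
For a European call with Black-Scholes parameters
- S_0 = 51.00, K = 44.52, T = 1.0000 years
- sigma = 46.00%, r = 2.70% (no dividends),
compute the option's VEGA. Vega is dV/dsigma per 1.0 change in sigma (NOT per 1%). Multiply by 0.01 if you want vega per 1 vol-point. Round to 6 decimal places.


Answer: Vega = 17.155165

Derivation:
d1 = 0.5841024050; d2 = 0.1241024050
phi(d1) = 0.3363757827; exp(-qT) = 1.0000000000; exp(-rT) = 0.9733612415
Vega = S * exp(-qT) * phi(d1) * sqrt(T) = 51.0000 * 1.0000000000 * 0.3363757827 * 1.0000000000 = 17.155165


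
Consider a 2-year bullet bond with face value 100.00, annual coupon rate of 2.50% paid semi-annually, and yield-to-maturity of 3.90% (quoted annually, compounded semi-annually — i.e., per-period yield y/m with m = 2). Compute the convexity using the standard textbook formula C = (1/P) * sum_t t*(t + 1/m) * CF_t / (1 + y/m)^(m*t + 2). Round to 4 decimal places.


Coupon per period c = face * coupon_rate / m = 1.250000
Periods per year m = 2; per-period yield y/m = 0.019500
Number of cashflows N = 4
Cashflows (t years, CF_t, discount factor 1/(1+y/m)^(m*t), PV):
  t = 0.5000: CF_t = 1.250000, DF = 0.980873, PV = 1.226091
  t = 1.0000: CF_t = 1.250000, DF = 0.962112, PV = 1.202640
  t = 1.5000: CF_t = 1.250000, DF = 0.943709, PV = 1.179637
  t = 2.0000: CF_t = 101.250000, DF = 0.925659, PV = 93.722985
Price P = sum_t PV_t = 97.331353
Convexity numerator sum_t t*(t + 1/m) * CF_t / (1+y/m)^(m*t + 2):
  t = 0.5000: term = 0.589818
  t = 1.0000: term = 1.735611
  t = 1.5000: term = 3.404828
  t = 2.0000: term = 450.859947
Convexity = (1/P) * sum = 456.590204 / 97.331353 = 4.691091

Answer: Convexity = 4.6911


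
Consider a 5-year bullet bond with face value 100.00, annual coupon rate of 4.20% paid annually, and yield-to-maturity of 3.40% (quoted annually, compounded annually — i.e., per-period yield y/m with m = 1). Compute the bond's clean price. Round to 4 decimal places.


Answer: Price = 103.6223

Derivation:
Coupon per period c = face * coupon_rate / m = 4.200000
Periods per year m = 1; per-period yield y/m = 0.034000
Number of cashflows N = 5
Cashflows (t years, CF_t, discount factor 1/(1+y/m)^(m*t), PV):
  t = 1.0000: CF_t = 4.200000, DF = 0.967118, PV = 4.061896
  t = 2.0000: CF_t = 4.200000, DF = 0.935317, PV = 3.928332
  t = 3.0000: CF_t = 4.200000, DF = 0.904562, PV = 3.799161
  t = 4.0000: CF_t = 4.200000, DF = 0.874818, PV = 3.674237
  t = 5.0000: CF_t = 104.200000, DF = 0.846052, PV = 88.158669
Price P = sum_t PV_t = 103.622294


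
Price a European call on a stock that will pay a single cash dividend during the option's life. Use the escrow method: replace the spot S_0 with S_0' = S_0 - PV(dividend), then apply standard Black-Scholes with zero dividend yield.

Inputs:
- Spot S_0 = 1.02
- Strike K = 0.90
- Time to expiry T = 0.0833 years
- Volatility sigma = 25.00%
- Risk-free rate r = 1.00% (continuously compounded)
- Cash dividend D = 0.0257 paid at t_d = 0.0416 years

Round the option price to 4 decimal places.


PV(D) = D * exp(-r * t_d) = 0.0257 * 0.99958409 = 0.02568931
S_0' = S_0 - PV(D) = 1.0200 - 0.02568931 = 0.99431069
d1 = (ln(S_0'/K) + (r + sigma^2/2)*T) / (sigma*sqrt(T)) = 1.42875774
d2 = d1 - sigma*sqrt(T) = 1.35660339
exp(-rT) = 0.99916735
N(d1) = 0.92346306; N(d2) = 0.91254637
C = S_0' * N(d1) - K * exp(-rT) * N(d2) = 0.99431069 * 0.92346306 - 0.9000 * 0.99916735 * 0.91254637 = 0.0976

Answer: Price = 0.0976


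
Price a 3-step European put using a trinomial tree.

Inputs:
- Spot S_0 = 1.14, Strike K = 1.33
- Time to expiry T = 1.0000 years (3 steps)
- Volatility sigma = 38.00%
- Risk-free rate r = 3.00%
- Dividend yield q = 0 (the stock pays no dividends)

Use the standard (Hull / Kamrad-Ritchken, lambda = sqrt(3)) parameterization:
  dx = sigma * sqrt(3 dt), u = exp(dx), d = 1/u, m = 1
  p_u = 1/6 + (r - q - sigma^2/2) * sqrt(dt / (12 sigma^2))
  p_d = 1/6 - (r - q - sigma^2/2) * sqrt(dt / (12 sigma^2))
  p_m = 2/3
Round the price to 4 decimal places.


dt = T/N = 0.333333; dx = sigma*sqrt(3*dt) = 0.380000
u = exp(dx) = 1.462285; d = 1/u = 0.683861
p_u = 0.148158, p_m = 0.666667, p_d = 0.185175
Discount per step: exp(-r*dt) = 0.990050
Stock lattice S(k, j) with j the centered position index:
  k=0: S(0,+0) = 1.1400
  k=1: S(1,-1) = 0.7796; S(1,+0) = 1.1400; S(1,+1) = 1.6670
  k=2: S(2,-2) = 0.5331; S(2,-1) = 0.7796; S(2,+0) = 1.1400; S(2,+1) = 1.6670; S(2,+2) = 2.4376
  k=3: S(3,-3) = 0.3646; S(3,-2) = 0.5331; S(3,-1) = 0.7796; S(3,+0) = 1.1400; S(3,+1) = 1.6670; S(3,+2) = 2.4376; S(3,+3) = 3.5645
Terminal payoffs V(N, j) = max(K - S_T, 0):
  V(3,-3) = 0.965406; V(3,-2) = 0.796860; V(3,-1) = 0.550398; V(3,+0) = 0.190000; V(3,+1) = 0.000000; V(3,+2) = 0.000000; V(3,+3) = 0.000000
Backward induction: V(k, j) = exp(-r*dt) * [p_u * V(k+1, j+1) + p_m * V(k+1, j) + p_d * V(k+1, j-1)]
  V(2,-2) = exp(-r*dt) * [p_u*0.550398 + p_m*0.796860 + p_d*0.965406] = 0.783679
  V(2,-1) = exp(-r*dt) * [p_u*0.190000 + p_m*0.550398 + p_d*0.796860] = 0.537242
  V(2,+0) = exp(-r*dt) * [p_u*0.000000 + p_m*0.190000 + p_d*0.550398] = 0.226312
  V(2,+1) = exp(-r*dt) * [p_u*0.000000 + p_m*0.000000 + p_d*0.190000] = 0.034833
  V(2,+2) = exp(-r*dt) * [p_u*0.000000 + p_m*0.000000 + p_d*0.000000] = 0.000000
  V(1,-1) = exp(-r*dt) * [p_u*0.226312 + p_m*0.537242 + p_d*0.783679] = 0.531468
  V(1,+0) = exp(-r*dt) * [p_u*0.034833 + p_m*0.226312 + p_d*0.537242] = 0.252977
  V(1,+1) = exp(-r*dt) * [p_u*0.000000 + p_m*0.034833 + p_d*0.226312] = 0.064482
  V(0,+0) = exp(-r*dt) * [p_u*0.064482 + p_m*0.252977 + p_d*0.531468] = 0.273867

Answer: Price = V(0,0) = 0.2739


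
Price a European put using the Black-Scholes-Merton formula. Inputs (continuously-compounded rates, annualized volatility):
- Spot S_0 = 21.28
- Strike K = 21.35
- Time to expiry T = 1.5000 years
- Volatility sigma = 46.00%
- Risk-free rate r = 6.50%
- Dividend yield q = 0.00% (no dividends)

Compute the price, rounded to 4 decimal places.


Answer: Price = 3.6126

Derivation:
d1 = (ln(S/K) + (r - q + 0.5*sigma^2) * T) / (sigma * sqrt(T)) = 0.44892389
d2 = d1 - sigma * sqrt(T) = -0.11445875
exp(-rT) = 0.90710234; exp(-qT) = 1.00000000
P = K * exp(-rT) * N(-d2) - S_0 * exp(-qT) * N(-d1)
N(-d1) = 0.32674328; N(-d2) = 0.54556293
P = 21.3500 * 0.90710234 * 0.54556293 - 21.2800 * 1.00000000 * 0.32674328 = 3.6126


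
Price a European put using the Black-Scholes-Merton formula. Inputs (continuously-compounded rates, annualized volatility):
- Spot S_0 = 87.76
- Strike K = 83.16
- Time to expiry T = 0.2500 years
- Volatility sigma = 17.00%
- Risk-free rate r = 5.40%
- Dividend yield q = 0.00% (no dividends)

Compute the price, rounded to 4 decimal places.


d1 = (ln(S/K) + (r - q + 0.5*sigma^2) * T) / (sigma * sqrt(T)) = 0.83472768
d2 = d1 - sigma * sqrt(T) = 0.74972768
exp(-rT) = 0.98659072; exp(-qT) = 1.00000000
P = K * exp(-rT) * N(-d2) - S_0 * exp(-qT) * N(-d1)
N(-d1) = 0.20193553; N(-d2) = 0.22670937
P = 83.1600 * 0.98659072 * 0.22670937 - 87.7600 * 1.00000000 * 0.20193553 = 0.8785

Answer: Price = 0.8785


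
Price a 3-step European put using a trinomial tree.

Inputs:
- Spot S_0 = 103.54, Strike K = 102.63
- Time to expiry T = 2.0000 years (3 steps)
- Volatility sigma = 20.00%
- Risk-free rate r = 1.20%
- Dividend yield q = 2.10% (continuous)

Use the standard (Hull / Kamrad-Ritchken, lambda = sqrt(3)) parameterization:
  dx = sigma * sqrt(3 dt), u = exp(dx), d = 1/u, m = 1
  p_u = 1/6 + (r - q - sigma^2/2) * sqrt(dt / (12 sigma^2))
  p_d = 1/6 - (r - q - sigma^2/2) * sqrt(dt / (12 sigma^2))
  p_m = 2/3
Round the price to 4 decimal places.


dt = T/N = 0.666667; dx = sigma*sqrt(3*dt) = 0.282843
u = exp(dx) = 1.326896; d = 1/u = 0.753638
p_u = 0.132490, p_m = 0.666667, p_d = 0.200843
Discount per step: exp(-r*dt) = 0.992032
Stock lattice S(k, j) with j the centered position index:
  k=0: S(0,+0) = 103.5400
  k=1: S(1,-1) = 78.0317; S(1,+0) = 103.5400; S(1,+1) = 137.3869
  k=2: S(2,-2) = 58.8077; S(2,-1) = 78.0317; S(2,+0) = 103.5400; S(2,+1) = 137.3869; S(2,+2) = 182.2981
  k=3: S(3,-3) = 44.3197; S(3,-2) = 58.8077; S(3,-1) = 78.0317; S(3,+0) = 103.5400; S(3,+1) = 137.3869; S(3,+2) = 182.2981; S(3,+3) = 241.8907
Terminal payoffs V(N, j) = max(K - S_T, 0):
  V(3,-3) = 58.310273; V(3,-2) = 43.822312; V(3,-1) = 24.598289; V(3,+0) = 0.000000; V(3,+1) = 0.000000; V(3,+2) = 0.000000; V(3,+3) = 0.000000
Backward induction: V(k, j) = exp(-r*dt) * [p_u * V(k+1, j+1) + p_m * V(k+1, j) + p_d * V(k+1, j-1)]
  V(2,-2) = exp(-r*dt) * [p_u*24.598289 + p_m*43.822312 + p_d*58.310273] = 43.833066
  V(2,-1) = exp(-r*dt) * [p_u*0.000000 + p_m*24.598289 + p_d*43.822312] = 24.999487
  V(2,+0) = exp(-r*dt) * [p_u*0.000000 + p_m*0.000000 + p_d*24.598289] = 4.901041
  V(2,+1) = exp(-r*dt) * [p_u*0.000000 + p_m*0.000000 + p_d*0.000000] = 0.000000
  V(2,+2) = exp(-r*dt) * [p_u*0.000000 + p_m*0.000000 + p_d*0.000000] = 0.000000
  V(1,-1) = exp(-r*dt) * [p_u*4.901041 + p_m*24.999487 + p_d*43.833066] = 25.911129
  V(1,+0) = exp(-r*dt) * [p_u*0.000000 + p_m*4.901041 + p_d*24.999487] = 8.222303
  V(1,+1) = exp(-r*dt) * [p_u*0.000000 + p_m*0.000000 + p_d*4.901041] = 0.976499
  V(0,+0) = exp(-r*dt) * [p_u*0.976499 + p_m*8.222303 + p_d*25.911129] = 10.728818

Answer: Price = V(0,0) = 10.7288


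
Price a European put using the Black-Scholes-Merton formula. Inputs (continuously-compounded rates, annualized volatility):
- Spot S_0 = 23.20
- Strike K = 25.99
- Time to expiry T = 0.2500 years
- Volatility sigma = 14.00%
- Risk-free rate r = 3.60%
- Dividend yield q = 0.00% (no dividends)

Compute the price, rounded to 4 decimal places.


Answer: Price = 2.6080

Derivation:
d1 = (ln(S/K) + (r - q + 0.5*sigma^2) * T) / (sigma * sqrt(T)) = -1.45870814
d2 = d1 - sigma * sqrt(T) = -1.52870814
exp(-rT) = 0.99104038; exp(-qT) = 1.00000000
P = K * exp(-rT) * N(-d2) - S_0 * exp(-qT) * N(-d1)
N(-d1) = 0.92767727; N(-d2) = 0.93683159
P = 25.9900 * 0.99104038 * 0.93683159 - 23.2000 * 1.00000000 * 0.92767727 = 2.6080


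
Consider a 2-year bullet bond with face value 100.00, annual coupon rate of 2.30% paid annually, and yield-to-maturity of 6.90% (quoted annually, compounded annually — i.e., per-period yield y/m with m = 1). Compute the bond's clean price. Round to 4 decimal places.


Coupon per period c = face * coupon_rate / m = 2.300000
Periods per year m = 1; per-period yield y/m = 0.069000
Number of cashflows N = 2
Cashflows (t years, CF_t, discount factor 1/(1+y/m)^(m*t), PV):
  t = 1.0000: CF_t = 2.300000, DF = 0.935454, PV = 2.151543
  t = 2.0000: CF_t = 102.300000, DF = 0.875074, PV = 89.520031
Price P = sum_t PV_t = 91.671574

Answer: Price = 91.6716


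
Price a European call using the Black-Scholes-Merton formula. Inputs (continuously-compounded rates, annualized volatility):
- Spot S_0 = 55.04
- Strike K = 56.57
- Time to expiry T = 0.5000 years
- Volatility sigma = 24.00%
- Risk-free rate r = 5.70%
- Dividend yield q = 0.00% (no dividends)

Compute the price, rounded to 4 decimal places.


Answer: Price = 3.7497

Derivation:
d1 = (ln(S/K) + (r - q + 0.5*sigma^2) * T) / (sigma * sqrt(T)) = 0.09122493
d2 = d1 - sigma * sqrt(T) = -0.07848070
exp(-rT) = 0.97190229; exp(-qT) = 1.00000000
C = S_0 * exp(-qT) * N(d1) - K * exp(-rT) * N(d2)
N(d1) = 0.53634307; N(d2) = 0.46872284
C = 55.0400 * 1.00000000 * 0.53634307 - 56.5700 * 0.97190229 * 0.46872284 = 3.7497


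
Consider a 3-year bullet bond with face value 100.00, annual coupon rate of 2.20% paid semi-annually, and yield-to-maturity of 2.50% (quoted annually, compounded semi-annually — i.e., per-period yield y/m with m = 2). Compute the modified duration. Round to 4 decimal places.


Answer: Modified duration = 2.8831

Derivation:
Coupon per period c = face * coupon_rate / m = 1.100000
Periods per year m = 2; per-period yield y/m = 0.012500
Number of cashflows N = 6
Cashflows (t years, CF_t, discount factor 1/(1+y/m)^(m*t), PV):
  t = 0.5000: CF_t = 1.100000, DF = 0.987654, PV = 1.086420
  t = 1.0000: CF_t = 1.100000, DF = 0.975461, PV = 1.073007
  t = 1.5000: CF_t = 1.100000, DF = 0.963418, PV = 1.059760
  t = 2.0000: CF_t = 1.100000, DF = 0.951524, PV = 1.046677
  t = 2.5000: CF_t = 1.100000, DF = 0.939777, PV = 1.033755
  t = 3.0000: CF_t = 101.100000, DF = 0.928175, PV = 93.838480
Price P = sum_t PV_t = 99.138099
First compute Macaulay numerator sum_t t * PV_t:
  t * PV_t at t = 0.5000: 0.543210
  t * PV_t at t = 1.0000: 1.073007
  t * PV_t at t = 1.5000: 1.589640
  t * PV_t at t = 2.0000: 2.093353
  t * PV_t at t = 2.5000: 2.584387
  t * PV_t at t = 3.0000: 281.515440
Macaulay duration D = 289.399037 / 99.138099 = 2.919151
Modified duration = D / (1 + y/m) = 2.919151 / (1 + 0.012500) = 2.883112


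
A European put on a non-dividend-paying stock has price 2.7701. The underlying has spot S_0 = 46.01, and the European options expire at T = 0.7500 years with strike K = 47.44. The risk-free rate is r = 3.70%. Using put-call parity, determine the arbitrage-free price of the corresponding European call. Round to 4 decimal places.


Put-call parity: C - P = S_0 * exp(-qT) - K * exp(-rT).
S_0 * exp(-qT) = 46.0100 * 1.00000000 = 46.01000000
K * exp(-rT) = 47.4400 * 0.97263149 = 46.14163809
C = P + S*exp(-qT) - K*exp(-rT)
C = 2.7701 + 46.01000000 - 46.14163809 = 2.6385

Answer: Call price = 2.6385


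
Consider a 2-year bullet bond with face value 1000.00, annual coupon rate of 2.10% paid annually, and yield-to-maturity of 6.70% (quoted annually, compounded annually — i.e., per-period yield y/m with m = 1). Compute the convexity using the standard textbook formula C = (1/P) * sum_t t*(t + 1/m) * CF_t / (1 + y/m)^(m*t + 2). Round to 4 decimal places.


Coupon per period c = face * coupon_rate / m = 21.000000
Periods per year m = 1; per-period yield y/m = 0.067000
Number of cashflows N = 2
Cashflows (t years, CF_t, discount factor 1/(1+y/m)^(m*t), PV):
  t = 1.0000: CF_t = 21.000000, DF = 0.937207, PV = 19.681350
  t = 2.0000: CF_t = 1021.000000, DF = 0.878357, PV = 896.802692
Price P = sum_t PV_t = 916.484042
Convexity numerator sum_t t*(t + 1/m) * CF_t / (1+y/m)^(m*t + 2):
  t = 1.0000: term = 34.574510
  t = 2.0000: term = 4726.278560
Convexity = (1/P) * sum = 4760.853070 / 916.484042 = 5.194693

Answer: Convexity = 5.1947


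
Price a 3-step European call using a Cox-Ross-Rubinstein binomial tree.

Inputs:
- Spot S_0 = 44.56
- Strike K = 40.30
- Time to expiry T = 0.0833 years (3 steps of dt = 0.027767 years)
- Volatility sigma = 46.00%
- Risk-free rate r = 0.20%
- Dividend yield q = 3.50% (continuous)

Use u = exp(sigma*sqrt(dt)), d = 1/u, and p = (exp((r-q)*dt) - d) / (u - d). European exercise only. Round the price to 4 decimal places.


Answer: Price = V(0,0) = 4.8455

Derivation:
dt = T/N = 0.027767
u = exp(sigma*sqrt(dt)) = 1.079666; d = 1/u = 0.926213
p = (exp((r-q)*dt) - d) / (u - d) = 0.474878
Discount per step: exp(-r*dt) = 0.999944
Stock lattice S(k, i) with i counting down-moves:
  k=0: S(0,0) = 44.5600
  k=1: S(1,0) = 48.1099; S(1,1) = 41.2720
  k=2: S(2,0) = 51.9426; S(2,1) = 44.5600; S(2,2) = 38.2267
  k=3: S(3,0) = 56.0806; S(3,1) = 48.1099; S(3,2) = 41.2720; S(3,3) = 35.4060
Terminal payoffs V(N, i) = max(S_T - K, 0):
  V(3,0) = 15.780636; V(3,1) = 7.809898; V(3,2) = 0.972040; V(3,3) = 0.000000
Backward induction: V(k, i) = exp(-r*dt) * [p * V(k+1, i) + (1-p) * V(k+1, i+1)].
  V(2,0) = exp(-r*dt) * [p*15.780636 + (1-p)*7.809898] = 11.594383
  V(2,1) = exp(-r*dt) * [p*7.809898 + (1-p)*0.972040] = 4.218954
  V(2,2) = exp(-r*dt) * [p*0.972040 + (1-p)*0.000000] = 0.461575
  V(1,0) = exp(-r*dt) * [p*11.594383 + (1-p)*4.218954] = 7.720955
  V(1,1) = exp(-r*dt) * [p*4.218954 + (1-p)*0.461575] = 2.245747
  V(0,0) = exp(-r*dt) * [p*7.720955 + (1-p)*2.245747] = 4.845534


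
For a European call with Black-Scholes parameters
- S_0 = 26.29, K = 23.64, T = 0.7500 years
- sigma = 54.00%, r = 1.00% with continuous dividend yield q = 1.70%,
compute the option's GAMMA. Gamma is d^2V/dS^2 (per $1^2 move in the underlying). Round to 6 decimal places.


d1 = 0.4497953038; d2 = -0.0178584142
phi(d1) = 0.3605601658; exp(-qT) = 0.9873309369; exp(-rT) = 0.9925280548
Gamma = exp(-qT) * phi(d1) / (S * sigma * sqrt(T)) = 0.9873309369 * 0.3605601658 / (26.2900 * 0.5400 * 0.8660254038) = 0.028955

Answer: Gamma = 0.028955


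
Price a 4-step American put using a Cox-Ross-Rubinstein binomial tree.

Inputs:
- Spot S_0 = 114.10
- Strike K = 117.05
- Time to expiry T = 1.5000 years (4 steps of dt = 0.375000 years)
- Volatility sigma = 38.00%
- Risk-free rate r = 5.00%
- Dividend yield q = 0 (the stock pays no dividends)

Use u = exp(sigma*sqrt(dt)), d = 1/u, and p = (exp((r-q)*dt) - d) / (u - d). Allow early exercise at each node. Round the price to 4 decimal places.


dt = T/N = 0.375000
u = exp(sigma*sqrt(dt)) = 1.262005; d = 1/u = 0.792390
p = (exp((r-q)*dt) - d) / (u - d) = 0.482389
Discount per step: exp(-r*dt) = 0.981425
Stock lattice S(k, i) with i counting down-moves:
  k=0: S(0,0) = 114.1000
  k=1: S(1,0) = 143.9947; S(1,1) = 90.4117
  k=2: S(2,0) = 181.7220; S(2,1) = 114.1000; S(2,2) = 71.6413
  k=3: S(3,0) = 229.3341; S(3,1) = 143.9947; S(3,2) = 90.4117; S(3,3) = 56.7679
  k=4: S(4,0) = 289.4207; S(4,1) = 181.7220; S(4,2) = 114.1000; S(4,3) = 71.6413; S(4,4) = 44.9823
Terminal payoffs V(N, i) = max(K - S_T, 0):
  V(4,0) = 0.000000; V(4,1) = 0.000000; V(4,2) = 2.950000; V(4,3) = 45.408665; V(4,4) = 72.067697
Backward induction: V(k, i) = exp(-r*dt) * [p * V(k+1, i) + (1-p) * V(k+1, i+1)]; then take max(V_cont, immediate exercise) for American.
  V(3,0) = exp(-r*dt) * [p*0.000000 + (1-p)*0.000000] = 0.000000; exercise = 0.000000; V(3,0) = max -> 0.000000
  V(3,1) = exp(-r*dt) * [p*0.000000 + (1-p)*2.950000] = 1.498590; exercise = 0.000000; V(3,1) = max -> 1.498590
  V(3,2) = exp(-r*dt) * [p*2.950000 + (1-p)*45.408665] = 24.464055; exercise = 26.638296; V(3,2) = max -> 26.638296
  V(3,3) = exp(-r*dt) * [p*45.408665 + (1-p)*72.067697] = 58.107879; exercise = 60.282120; V(3,3) = max -> 60.282120
  V(2,0) = exp(-r*dt) * [p*0.000000 + (1-p)*1.498590] = 0.761278; exercise = 0.000000; V(2,0) = max -> 0.761278
  V(2,1) = exp(-r*dt) * [p*1.498590 + (1-p)*26.638296] = 14.241635; exercise = 2.950000; V(2,1) = max -> 14.241635
  V(2,2) = exp(-r*dt) * [p*26.638296 + (1-p)*60.282120] = 43.234425; exercise = 45.408665; V(2,2) = max -> 45.408665
  V(1,0) = exp(-r*dt) * [p*0.761278 + (1-p)*14.241635] = 7.595111; exercise = 0.000000; V(1,0) = max -> 7.595111
  V(1,1) = exp(-r*dt) * [p*14.241635 + (1-p)*45.408665] = 29.809834; exercise = 26.638296; V(1,1) = max -> 29.809834
  V(0,0) = exp(-r*dt) * [p*7.595111 + (1-p)*29.809834] = 18.739031; exercise = 2.950000; V(0,0) = max -> 18.739031

Answer: Price = V(0,0) = 18.7390


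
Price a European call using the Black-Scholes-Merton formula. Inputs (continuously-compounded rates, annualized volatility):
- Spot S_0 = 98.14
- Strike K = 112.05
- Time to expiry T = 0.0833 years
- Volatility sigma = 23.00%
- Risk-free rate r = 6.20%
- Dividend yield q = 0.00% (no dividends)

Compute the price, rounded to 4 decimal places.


Answer: Price = 0.0730

Derivation:
d1 = (ln(S/K) + (r - q + 0.5*sigma^2) * T) / (sigma * sqrt(T)) = -1.88578656
d2 = d1 - sigma * sqrt(T) = -1.95216856
exp(-rT) = 0.99484871; exp(-qT) = 1.00000000
C = S_0 * exp(-qT) * N(d1) - K * exp(-rT) * N(d2)
N(d1) = 0.02966186; N(d2) = 0.02545910
C = 98.1400 * 1.00000000 * 0.02966186 - 112.0500 * 0.99484871 * 0.02545910 = 0.0730
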